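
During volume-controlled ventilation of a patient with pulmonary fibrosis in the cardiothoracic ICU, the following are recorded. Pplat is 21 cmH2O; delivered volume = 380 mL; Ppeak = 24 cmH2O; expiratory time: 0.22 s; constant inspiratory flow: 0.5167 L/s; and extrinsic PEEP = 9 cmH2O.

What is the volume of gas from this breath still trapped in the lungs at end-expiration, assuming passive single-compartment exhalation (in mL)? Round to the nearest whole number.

R = (PIP − Pplat)/V̇ = (24 − 21) / 0.5167 = 3.0/0.5167 = 5.806 cmH2O·s/L.
C = Vt/(Pplat − PEEP) = 380.0 / (21 − 9) = 380.0/12.0 = 31.667 mL/cmH2O.
τ = R × C = 5.806 × 0.03167 L/cmH2O = 0.1839 s.
Fraction remaining = e^(−Te/τ) = e^(−0.22/0.1839) = 0.3023.
Trapped volume = 380.0 × 0.3023 = 114.87 mL.

115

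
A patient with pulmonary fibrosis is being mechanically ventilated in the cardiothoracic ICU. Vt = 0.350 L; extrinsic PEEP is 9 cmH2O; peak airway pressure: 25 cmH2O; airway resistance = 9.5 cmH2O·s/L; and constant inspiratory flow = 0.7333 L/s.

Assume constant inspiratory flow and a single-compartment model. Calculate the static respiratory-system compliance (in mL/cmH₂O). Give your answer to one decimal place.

38.7

Equation of motion (constant flow): PIP = Vt/C + R·V̇ + PEEP.
Vt/C = PIP − R·V̇ − PEEP = 25 − 9.5×0.7333 − 9 = 25 − 6.966 − 9 = 9.034 cmH2O.
C = Vt / 9.034 = 350 / 9.034 = 38.743 mL/cmH2O.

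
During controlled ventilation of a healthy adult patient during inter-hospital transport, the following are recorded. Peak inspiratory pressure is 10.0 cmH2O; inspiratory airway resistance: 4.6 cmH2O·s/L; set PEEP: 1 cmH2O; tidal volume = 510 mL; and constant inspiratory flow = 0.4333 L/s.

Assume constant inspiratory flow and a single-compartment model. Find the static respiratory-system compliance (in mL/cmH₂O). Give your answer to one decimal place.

Equation of motion (constant flow): PIP = Vt/C + R·V̇ + PEEP.
Vt/C = PIP − R·V̇ − PEEP = 10.0 − 4.6×0.4333 − 1 = 10.0 − 1.993 − 1 = 7.007 cmH2O.
C = Vt / 7.007 = 510 / 7.007 = 72.784 mL/cmH2O.

72.8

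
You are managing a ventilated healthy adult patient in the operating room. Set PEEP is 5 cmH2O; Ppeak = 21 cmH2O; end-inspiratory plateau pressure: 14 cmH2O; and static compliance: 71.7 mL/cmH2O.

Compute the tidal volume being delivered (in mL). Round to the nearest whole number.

645

Vt = Cstat × (Pplat − PEEP) = 71.7 × (14 − 5) = 71.7 × 9.0 = 645.3 mL.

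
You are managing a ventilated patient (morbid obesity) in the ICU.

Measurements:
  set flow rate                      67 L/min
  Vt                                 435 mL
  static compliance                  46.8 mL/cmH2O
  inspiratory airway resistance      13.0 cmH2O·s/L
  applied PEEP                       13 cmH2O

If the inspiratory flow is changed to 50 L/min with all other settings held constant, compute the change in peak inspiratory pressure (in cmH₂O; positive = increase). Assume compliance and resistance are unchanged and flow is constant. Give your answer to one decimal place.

-3.7

Flow: 67 L/min ÷ 60 = 1.1167 L/s.
New flow: 50 L/min ÷ 60 = 0.8333 L/s.
PIP = Vt/C + R·V̇ + PEEP (constant-flow equation of motion).
Only the resistive term changes: ΔPIP = R × ΔV̇ = 13.0 × (0.8333 − 1.1167) = 13.0 × -0.2834 = -3.684 cmH2O.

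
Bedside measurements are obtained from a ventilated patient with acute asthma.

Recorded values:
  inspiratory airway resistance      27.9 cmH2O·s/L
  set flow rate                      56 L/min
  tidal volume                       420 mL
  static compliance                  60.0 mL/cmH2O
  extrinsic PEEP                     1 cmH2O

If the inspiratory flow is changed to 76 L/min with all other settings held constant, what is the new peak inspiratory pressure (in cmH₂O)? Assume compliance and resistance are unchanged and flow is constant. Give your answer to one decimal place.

Flow: 56 L/min ÷ 60 = 0.9333 L/s.
New flow: 76 L/min ÷ 60 = 1.2667 L/s.
PIP = Vt/C + R·V̇ + PEEP (constant-flow equation of motion).
Only the resistive term changes: ΔPIP = R × ΔV̇ = 27.9 × (1.2667 − 0.9333) = 27.9 × 0.3334 = 9.302 cmH2O.
Original PIP = 420/60.0 + 27.9×0.9333 + 1 = 34.039 cmH2O; new PIP = 34.039 + (9.302) = 43.341 cmH2O.

43.3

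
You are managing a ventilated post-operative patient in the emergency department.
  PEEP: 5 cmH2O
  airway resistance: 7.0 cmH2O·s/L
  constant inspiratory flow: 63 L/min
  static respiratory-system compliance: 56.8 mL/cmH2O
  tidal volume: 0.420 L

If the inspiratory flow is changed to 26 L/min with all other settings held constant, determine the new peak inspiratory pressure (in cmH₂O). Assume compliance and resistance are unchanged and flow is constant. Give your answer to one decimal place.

Flow: 63 L/min ÷ 60 = 1.05 L/s.
New flow: 26 L/min ÷ 60 = 0.4333 L/s.
PIP = Vt/C + R·V̇ + PEEP (constant-flow equation of motion).
Only the resistive term changes: ΔPIP = R × ΔV̇ = 7.0 × (0.4333 − 1.05) = 7.0 × -0.6167 = -4.317 cmH2O.
Original PIP = 420/56.8 + 7.0×1.05 + 5 = 19.744 cmH2O; new PIP = 19.744 + (-4.317) = 15.427 cmH2O.

15.4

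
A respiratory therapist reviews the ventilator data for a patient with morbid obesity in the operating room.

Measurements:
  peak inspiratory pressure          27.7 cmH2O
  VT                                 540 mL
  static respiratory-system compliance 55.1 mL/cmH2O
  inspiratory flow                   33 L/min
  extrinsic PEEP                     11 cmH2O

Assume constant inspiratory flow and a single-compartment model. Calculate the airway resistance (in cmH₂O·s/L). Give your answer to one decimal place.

12.5

Flow: 33 L/min ÷ 60 = 0.55 L/s.
Equation of motion (constant flow): PIP = Vt/C + R·V̇ + PEEP.
R·V̇ = PIP − Vt/C − PEEP = 27.7 − 540/55.1 − 11 = 27.7 − 9.8 − 11 = 6.9 cmH2O.
R = 6.9 / 0.55 = 12.545 cmH2O·s/L.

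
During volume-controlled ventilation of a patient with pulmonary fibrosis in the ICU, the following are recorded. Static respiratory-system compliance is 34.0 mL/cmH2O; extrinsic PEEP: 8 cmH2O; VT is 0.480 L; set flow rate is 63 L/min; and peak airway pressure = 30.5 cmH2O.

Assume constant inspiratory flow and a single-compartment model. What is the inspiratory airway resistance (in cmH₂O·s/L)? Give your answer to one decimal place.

8.0

Flow: 63 L/min ÷ 60 = 1.05 L/s.
Equation of motion (constant flow): PIP = Vt/C + R·V̇ + PEEP.
R·V̇ = PIP − Vt/C − PEEP = 30.5 − 480/34.0 − 8 = 30.5 − 14.118 − 8 = 8.382 cmH2O.
R = 8.382 / 1.05 = 7.983 cmH2O·s/L.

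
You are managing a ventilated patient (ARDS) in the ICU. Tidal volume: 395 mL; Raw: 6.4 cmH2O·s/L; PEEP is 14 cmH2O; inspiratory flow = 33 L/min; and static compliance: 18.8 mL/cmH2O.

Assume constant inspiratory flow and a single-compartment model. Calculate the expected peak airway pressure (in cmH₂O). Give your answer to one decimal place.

38.5

Flow: 33 L/min ÷ 60 = 0.55 L/s.
Equation of motion (constant flow): PIP = Vt/C + R·V̇ + PEEP.
PIP = 395/18.8 + 6.4×0.55 + 14 = 21.011 + 3.52 + 14 = 38.531 cmH2O.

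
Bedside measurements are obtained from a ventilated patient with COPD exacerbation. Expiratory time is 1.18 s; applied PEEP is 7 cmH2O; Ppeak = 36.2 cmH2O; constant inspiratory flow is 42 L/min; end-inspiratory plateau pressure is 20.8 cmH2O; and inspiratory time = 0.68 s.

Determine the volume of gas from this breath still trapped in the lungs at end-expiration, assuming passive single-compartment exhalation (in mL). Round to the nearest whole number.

Flow: 42 L/min ÷ 60 = 0.7 L/s.
Vt = flow × Ti = 0.7 L/s × 0.68 s × 1000 mL/L = 476.0 mL.
R = (PIP − Pplat)/V̇ = (36.2 − 20.8) / 0.7 = 15.4/0.7 = 22.0 cmH2O·s/L.
C = Vt/(Pplat − PEEP) = 476.0 / (20.8 − 7) = 476.0/13.8 = 34.493 mL/cmH2O.
τ = R × C = 22.0 × 0.03449 L/cmH2O = 0.7588 s.
Fraction remaining = e^(−Te/τ) = e^(−1.18/0.7588) = 0.2112.
Trapped volume = 476.0 × 0.2112 = 100.53 mL.

101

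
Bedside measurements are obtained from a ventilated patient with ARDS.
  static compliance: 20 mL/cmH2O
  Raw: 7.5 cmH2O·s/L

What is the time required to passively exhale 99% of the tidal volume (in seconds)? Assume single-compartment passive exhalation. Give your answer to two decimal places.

τ = R × C = 7.5 × 20 mL/cmH2O = 7.5 × 0.020 L/cmH2O = 0.15 s.
Exhaled fraction f = 1 − e^(−t/τ) → t = −τ·ln(1 − f) = −0.15·ln(0.01) = 0.6908 s.

0.69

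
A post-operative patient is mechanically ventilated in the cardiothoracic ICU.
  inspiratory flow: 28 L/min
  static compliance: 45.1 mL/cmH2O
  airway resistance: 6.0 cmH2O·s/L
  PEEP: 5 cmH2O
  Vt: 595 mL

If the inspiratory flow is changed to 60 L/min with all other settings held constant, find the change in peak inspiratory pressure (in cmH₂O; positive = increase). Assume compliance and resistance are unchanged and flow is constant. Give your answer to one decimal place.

Flow: 28 L/min ÷ 60 = 0.4667 L/s.
New flow: 60 L/min ÷ 60 = 1 L/s.
PIP = Vt/C + R·V̇ + PEEP (constant-flow equation of motion).
Only the resistive term changes: ΔPIP = R × ΔV̇ = 6.0 × (1 − 0.4667) = 6.0 × 0.5333 = 3.2 cmH2O.

3.2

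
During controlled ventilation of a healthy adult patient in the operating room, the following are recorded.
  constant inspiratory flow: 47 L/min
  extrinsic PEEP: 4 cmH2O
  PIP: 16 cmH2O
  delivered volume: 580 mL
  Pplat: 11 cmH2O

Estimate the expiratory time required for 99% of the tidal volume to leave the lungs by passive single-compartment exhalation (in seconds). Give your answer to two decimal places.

Flow: 47 L/min ÷ 60 = 0.7833 L/s.
R = (PIP − Pplat)/V̇ = (16 − 11) / 0.7833 = 5.0/0.7833 = 6.383 cmH2O·s/L.
C = Vt/(Pplat − PEEP) = 580.0 / (11 − 4) = 580.0/7.0 = 82.857 mL/cmH2O.
τ = R × C = 6.383 × 0.08286 L/cmH2O = 0.5289 s.
t = −τ·ln(1 − 0.99) = −0.5289·ln(0.01) = 2.436 s.

2.44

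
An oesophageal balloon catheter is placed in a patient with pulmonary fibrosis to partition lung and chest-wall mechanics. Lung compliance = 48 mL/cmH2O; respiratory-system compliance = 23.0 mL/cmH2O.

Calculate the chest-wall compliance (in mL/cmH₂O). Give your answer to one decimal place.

1/Ccw = 1/Crs − 1/CL.
1/Ccw = 1/23.0 − 1/48 = 0.02264.
Ccw = 44.17 mL/cmH2O.

44.2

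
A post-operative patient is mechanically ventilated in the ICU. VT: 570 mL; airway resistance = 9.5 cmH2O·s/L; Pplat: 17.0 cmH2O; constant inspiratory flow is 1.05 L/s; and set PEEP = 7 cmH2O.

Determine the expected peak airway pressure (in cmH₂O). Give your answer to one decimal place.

27.0

PIP = Pplat + Raw × flow = 17.0 + 9.5 × 1.05 = 17.0 + 9.975 = 26.975 cmH2O.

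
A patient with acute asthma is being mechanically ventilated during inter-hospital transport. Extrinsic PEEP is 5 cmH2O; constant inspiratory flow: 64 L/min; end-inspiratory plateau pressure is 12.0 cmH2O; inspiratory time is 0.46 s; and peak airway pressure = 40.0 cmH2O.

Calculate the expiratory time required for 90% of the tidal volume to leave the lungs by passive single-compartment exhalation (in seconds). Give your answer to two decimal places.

Flow: 64 L/min ÷ 60 = 1.0667 L/s.
Vt = flow × Ti = 1.0667 L/s × 0.46 s × 1000 mL/L = 490.68 mL.
R = (PIP − Pplat)/V̇ = (40.0 − 12.0) / 1.0667 = 28.0/1.0667 = 26.249 cmH2O·s/L.
C = Vt/(Pplat − PEEP) = 490.68 / (12.0 − 5) = 490.68/7.0 = 70.097 mL/cmH2O.
τ = R × C = 26.249 × 0.0701 L/cmH2O = 1.84 s.
t = −τ·ln(1 − 0.90) = −1.84·ln(0.1) = 4.237 s.

4.24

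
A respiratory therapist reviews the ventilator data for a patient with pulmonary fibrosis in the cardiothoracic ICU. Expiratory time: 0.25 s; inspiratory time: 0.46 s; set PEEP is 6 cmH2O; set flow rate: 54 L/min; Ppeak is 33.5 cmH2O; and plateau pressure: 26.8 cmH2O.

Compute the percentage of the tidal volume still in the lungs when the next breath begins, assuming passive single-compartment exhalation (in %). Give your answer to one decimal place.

Flow: 54 L/min ÷ 60 = 0.9 L/s.
Vt = flow × Ti = 0.9 L/s × 0.46 s × 1000 mL/L = 414.0 mL.
R = (PIP − Pplat)/V̇ = (33.5 − 26.8) / 0.9 = 6.7/0.9 = 7.444 cmH2O·s/L.
C = Vt/(Pplat − PEEP) = 414.0 / (26.8 − 6) = 414.0/20.8 = 19.904 mL/cmH2O.
τ = R × C = 7.444 × 0.0199 L/cmH2O = 0.1481 s.
Fraction remaining at end-expiration = e^(−Te/τ) = e^(−0.25/0.1481) = 0.1849 → 18.49%.

18.5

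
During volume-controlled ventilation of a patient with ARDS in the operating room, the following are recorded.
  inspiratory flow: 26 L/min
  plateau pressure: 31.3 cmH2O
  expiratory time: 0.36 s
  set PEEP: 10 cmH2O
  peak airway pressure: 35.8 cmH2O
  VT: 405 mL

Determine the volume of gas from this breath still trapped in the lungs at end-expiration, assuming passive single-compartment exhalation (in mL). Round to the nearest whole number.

Flow: 26 L/min ÷ 60 = 0.4333 L/s.
R = (PIP − Pplat)/V̇ = (35.8 − 31.3) / 0.4333 = 4.5/0.4333 = 10.385 cmH2O·s/L.
C = Vt/(Pplat − PEEP) = 405.0 / (31.3 − 10) = 405.0/21.3 = 19.014 mL/cmH2O.
τ = R × C = 10.385 × 0.01901 L/cmH2O = 0.1974 s.
Fraction remaining = e^(−Te/τ) = e^(−0.36/0.1974) = 0.1614.
Trapped volume = 405.0 × 0.1614 = 65.367 mL.

65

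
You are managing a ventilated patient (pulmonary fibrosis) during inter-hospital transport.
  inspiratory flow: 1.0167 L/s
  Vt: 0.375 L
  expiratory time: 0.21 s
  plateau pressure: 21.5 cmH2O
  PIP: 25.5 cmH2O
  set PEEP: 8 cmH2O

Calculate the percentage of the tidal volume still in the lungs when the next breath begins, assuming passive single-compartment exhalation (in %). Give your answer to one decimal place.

R = (PIP − Pplat)/V̇ = (25.5 − 21.5) / 1.0167 = 4.0/1.0167 = 3.934 cmH2O·s/L.
C = Vt/(Pplat − PEEP) = 375.0 / (21.5 − 8) = 375.0/13.5 = 27.778 mL/cmH2O.
τ = R × C = 3.934 × 0.02778 L/cmH2O = 0.1093 s.
Fraction remaining at end-expiration = e^(−Te/τ) = e^(−0.21/0.1093) = 0.1464 → 14.64%.

14.6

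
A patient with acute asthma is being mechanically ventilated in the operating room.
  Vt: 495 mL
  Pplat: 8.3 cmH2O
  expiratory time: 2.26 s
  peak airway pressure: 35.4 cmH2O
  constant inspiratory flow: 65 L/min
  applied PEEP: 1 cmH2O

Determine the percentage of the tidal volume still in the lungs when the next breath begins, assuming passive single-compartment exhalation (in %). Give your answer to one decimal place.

Flow: 65 L/min ÷ 60 = 1.0833 L/s.
R = (PIP − Pplat)/V̇ = (35.4 − 8.3) / 1.0833 = 27.1/1.0833 = 25.016 cmH2O·s/L.
C = Vt/(Pplat − PEEP) = 495.0 / (8.3 − 1) = 495.0/7.3 = 67.808 mL/cmH2O.
τ = R × C = 25.016 × 0.06781 L/cmH2O = 1.696 s.
Fraction remaining at end-expiration = e^(−Te/τ) = e^(−2.26/1.696) = 0.2638 → 26.38%.

26.4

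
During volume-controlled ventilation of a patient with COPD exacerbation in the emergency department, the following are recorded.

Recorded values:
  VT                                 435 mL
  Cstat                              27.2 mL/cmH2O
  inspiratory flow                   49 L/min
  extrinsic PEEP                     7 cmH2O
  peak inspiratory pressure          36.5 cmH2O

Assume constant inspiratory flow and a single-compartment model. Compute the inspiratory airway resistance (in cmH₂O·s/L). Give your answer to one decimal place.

Flow: 49 L/min ÷ 60 = 0.8167 L/s.
Equation of motion (constant flow): PIP = Vt/C + R·V̇ + PEEP.
R·V̇ = PIP − Vt/C − PEEP = 36.5 − 435/27.2 − 7 = 36.5 − 15.993 − 7 = 13.507 cmH2O.
R = 13.507 / 0.8167 = 16.539 cmH2O·s/L.

16.5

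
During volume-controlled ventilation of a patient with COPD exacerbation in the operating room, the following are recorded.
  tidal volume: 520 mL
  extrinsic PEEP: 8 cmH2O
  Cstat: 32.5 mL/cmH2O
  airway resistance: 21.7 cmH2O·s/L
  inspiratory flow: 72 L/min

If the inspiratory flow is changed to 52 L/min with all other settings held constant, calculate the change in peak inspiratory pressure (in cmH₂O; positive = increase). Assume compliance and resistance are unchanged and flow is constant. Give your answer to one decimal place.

-7.2

Flow: 72 L/min ÷ 60 = 1.2 L/s.
New flow: 52 L/min ÷ 60 = 0.8667 L/s.
PIP = Vt/C + R·V̇ + PEEP (constant-flow equation of motion).
Only the resistive term changes: ΔPIP = R × ΔV̇ = 21.7 × (0.8667 − 1.2) = 21.7 × -0.3333 = -7.233 cmH2O.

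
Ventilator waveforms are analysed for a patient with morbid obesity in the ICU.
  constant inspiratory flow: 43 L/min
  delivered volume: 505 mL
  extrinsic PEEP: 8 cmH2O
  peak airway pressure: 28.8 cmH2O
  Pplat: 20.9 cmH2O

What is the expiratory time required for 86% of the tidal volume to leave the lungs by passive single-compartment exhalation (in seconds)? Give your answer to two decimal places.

Flow: 43 L/min ÷ 60 = 0.7167 L/s.
R = (PIP − Pplat)/V̇ = (28.8 − 20.9) / 0.7167 = 7.9/0.7167 = 11.023 cmH2O·s/L.
C = Vt/(Pplat − PEEP) = 505.0 / (20.9 − 8) = 505.0/12.9 = 39.147 mL/cmH2O.
τ = R × C = 11.023 × 0.03915 L/cmH2O = 0.4316 s.
t = −τ·ln(1 − 0.86) = −0.4316·ln(0.14) = 0.8486 s.

0.85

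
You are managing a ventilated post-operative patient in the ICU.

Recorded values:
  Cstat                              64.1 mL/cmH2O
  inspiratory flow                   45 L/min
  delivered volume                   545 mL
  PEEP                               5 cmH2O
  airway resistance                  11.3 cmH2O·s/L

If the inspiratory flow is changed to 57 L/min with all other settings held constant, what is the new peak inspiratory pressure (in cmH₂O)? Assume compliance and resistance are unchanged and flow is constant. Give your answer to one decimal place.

Flow: 45 L/min ÷ 60 = 0.75 L/s.
New flow: 57 L/min ÷ 60 = 0.95 L/s.
PIP = Vt/C + R·V̇ + PEEP (constant-flow equation of motion).
Only the resistive term changes: ΔPIP = R × ΔV̇ = 11.3 × (0.95 − 0.75) = 11.3 × 0.2 = 2.26 cmH2O.
Original PIP = 545/64.1 + 11.3×0.75 + 5 = 21.977 cmH2O; new PIP = 21.977 + (2.26) = 24.237 cmH2O.

24.2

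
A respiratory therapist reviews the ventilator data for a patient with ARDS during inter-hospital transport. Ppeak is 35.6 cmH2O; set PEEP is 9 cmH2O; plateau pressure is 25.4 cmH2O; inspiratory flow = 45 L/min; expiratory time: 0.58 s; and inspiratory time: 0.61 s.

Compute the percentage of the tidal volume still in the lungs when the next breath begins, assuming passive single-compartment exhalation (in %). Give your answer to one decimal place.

Flow: 45 L/min ÷ 60 = 0.75 L/s.
Vt = flow × Ti = 0.75 L/s × 0.61 s × 1000 mL/L = 457.5 mL.
R = (PIP − Pplat)/V̇ = (35.6 − 25.4) / 0.75 = 10.2/0.75 = 13.6 cmH2O·s/L.
C = Vt/(Pplat − PEEP) = 457.5 / (25.4 − 9) = 457.5/16.4 = 27.896 mL/cmH2O.
τ = R × C = 13.6 × 0.0279 L/cmH2O = 0.3794 s.
Fraction remaining at end-expiration = e^(−Te/τ) = e^(−0.58/0.3794) = 0.2168 → 21.68%.

21.7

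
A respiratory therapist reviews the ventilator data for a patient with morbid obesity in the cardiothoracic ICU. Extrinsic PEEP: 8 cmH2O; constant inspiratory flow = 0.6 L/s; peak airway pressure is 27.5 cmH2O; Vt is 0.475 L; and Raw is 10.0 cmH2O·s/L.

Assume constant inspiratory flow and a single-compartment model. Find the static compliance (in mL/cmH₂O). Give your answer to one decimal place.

35.2

Equation of motion (constant flow): PIP = Vt/C + R·V̇ + PEEP.
Vt/C = PIP − R·V̇ − PEEP = 27.5 − 10.0×0.6 − 8 = 27.5 − 6.0 − 8 = 13.5 cmH2O.
C = Vt / 13.5 = 475 / 13.5 = 35.185 mL/cmH2O.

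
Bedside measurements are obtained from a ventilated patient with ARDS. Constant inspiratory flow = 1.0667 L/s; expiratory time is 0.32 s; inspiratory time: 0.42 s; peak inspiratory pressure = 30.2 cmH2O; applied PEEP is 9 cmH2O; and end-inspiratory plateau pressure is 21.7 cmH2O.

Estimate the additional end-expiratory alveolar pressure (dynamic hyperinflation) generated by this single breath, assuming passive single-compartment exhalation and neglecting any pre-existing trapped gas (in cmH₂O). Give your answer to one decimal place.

Vt = flow × Ti = 1.0667 L/s × 0.42 s × 1000 mL/L = 448.01 mL.
R = (PIP − Pplat)/V̇ = (30.2 − 21.7) / 1.0667 = 8.5/1.0667 = 7.969 cmH2O·s/L.
C = Vt/(Pplat − PEEP) = 448.01 / (21.7 − 9) = 448.01/12.7 = 35.276 mL/cmH2O.
τ = R × C = 7.969 × 0.03528 L/cmH2O = 0.2811 s.
Fraction remaining = e^(−Te/τ) = e^(−0.32/0.2811) = 0.3203; trapped volume = 448.01 × 0.3203 = 143.5 mL.
Additional alveolar pressure from trapping ≈ V_trapped / C = 143.5 / 35.276 = 4.068 cmH2O.

4.1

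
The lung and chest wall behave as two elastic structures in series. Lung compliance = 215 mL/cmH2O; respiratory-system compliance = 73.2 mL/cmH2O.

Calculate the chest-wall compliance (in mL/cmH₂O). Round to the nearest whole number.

1/Ccw = 1/Crs − 1/CL.
1/Ccw = 1/73.2 − 1/215 = 0.00901.
Ccw = 110.99 mL/cmH2O.

111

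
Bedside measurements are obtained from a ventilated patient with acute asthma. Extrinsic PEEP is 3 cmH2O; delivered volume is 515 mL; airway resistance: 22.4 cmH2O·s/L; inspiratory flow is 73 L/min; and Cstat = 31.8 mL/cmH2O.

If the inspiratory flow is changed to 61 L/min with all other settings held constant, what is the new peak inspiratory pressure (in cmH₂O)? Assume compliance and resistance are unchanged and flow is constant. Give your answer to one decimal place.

Flow: 73 L/min ÷ 60 = 1.2167 L/s.
New flow: 61 L/min ÷ 60 = 1.0167 L/s.
PIP = Vt/C + R·V̇ + PEEP (constant-flow equation of motion).
Only the resistive term changes: ΔPIP = R × ΔV̇ = 22.4 × (1.0167 − 1.2167) = 22.4 × -0.2 = -4.48 cmH2O.
Original PIP = 515/31.8 + 22.4×1.2167 + 3 = 46.449 cmH2O; new PIP = 46.449 + (-4.48) = 41.969 cmH2O.

42.0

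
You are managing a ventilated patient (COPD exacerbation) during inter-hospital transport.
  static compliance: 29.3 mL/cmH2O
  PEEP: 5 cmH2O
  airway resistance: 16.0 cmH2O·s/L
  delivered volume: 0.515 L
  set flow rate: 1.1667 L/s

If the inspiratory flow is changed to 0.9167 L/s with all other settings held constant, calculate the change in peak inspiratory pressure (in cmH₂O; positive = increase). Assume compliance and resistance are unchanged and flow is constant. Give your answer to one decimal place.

PIP = Vt/C + R·V̇ + PEEP (constant-flow equation of motion).
Only the resistive term changes: ΔPIP = R × ΔV̇ = 16.0 × (0.9167 − 1.1667) = 16.0 × -0.25 = -4.0 cmH2O.

-4.0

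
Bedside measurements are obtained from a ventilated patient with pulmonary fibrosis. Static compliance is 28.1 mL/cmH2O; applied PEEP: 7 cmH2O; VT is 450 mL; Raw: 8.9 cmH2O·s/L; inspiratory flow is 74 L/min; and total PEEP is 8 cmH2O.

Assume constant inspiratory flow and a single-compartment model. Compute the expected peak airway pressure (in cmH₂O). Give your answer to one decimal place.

Flow: 74 L/min ÷ 60 = 1.2333 L/s.
Total PEEP = 8 cmH2O (set 7 + intrinsic 1); this is the baseline alveolar pressure.
Equation of motion (constant flow): PIP = Vt/C + R·V̇ + PEEP.
PIP = 450/28.1 + 8.9×1.2333 + 8 = 16.014 + 10.976 + 8 = 34.99 cmH2O.

35.0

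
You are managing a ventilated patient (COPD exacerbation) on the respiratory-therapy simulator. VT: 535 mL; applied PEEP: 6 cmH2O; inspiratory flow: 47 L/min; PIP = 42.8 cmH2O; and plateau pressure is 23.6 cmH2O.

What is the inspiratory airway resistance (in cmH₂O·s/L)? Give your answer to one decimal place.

Flow: 47 L/min ÷ 60 = 0.7833 L/s.
Raw = (PIP − Pplat) / flow = (42.8 − 23.6) / 0.7833 = 19.2 / 0.7833 = 24.512 cmH2O·s/L.

24.5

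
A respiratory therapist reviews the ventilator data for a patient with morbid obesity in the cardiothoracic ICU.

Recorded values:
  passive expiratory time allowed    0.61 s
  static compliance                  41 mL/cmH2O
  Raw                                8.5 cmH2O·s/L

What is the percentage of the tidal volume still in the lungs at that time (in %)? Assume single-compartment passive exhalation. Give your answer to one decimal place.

τ = R × C = 8.5 × 41 mL/cmH2O = 8.5 × 0.041 L/cmH2O = 0.3485 s.
Passive exhalation: V(t)/V₀ = e^(−t/τ) = e^(−0.61/0.3485) = 0.1737.
Fraction remaining = 0.1737 → 17.37%.

17.4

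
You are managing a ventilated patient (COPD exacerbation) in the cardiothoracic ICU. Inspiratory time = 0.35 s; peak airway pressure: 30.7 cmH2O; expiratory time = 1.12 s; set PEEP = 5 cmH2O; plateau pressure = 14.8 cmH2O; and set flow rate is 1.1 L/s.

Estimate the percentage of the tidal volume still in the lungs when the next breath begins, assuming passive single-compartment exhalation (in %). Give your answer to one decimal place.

Vt = flow × Ti = 1.1 L/s × 0.35 s × 1000 mL/L = 385.0 mL.
R = (PIP − Pplat)/V̇ = (30.7 − 14.8) / 1.1 = 15.9/1.1 = 14.455 cmH2O·s/L.
C = Vt/(Pplat − PEEP) = 385.0 / (14.8 − 5) = 385.0/9.8 = 39.286 mL/cmH2O.
τ = R × C = 14.455 × 0.03929 L/cmH2O = 0.5679 s.
Fraction remaining at end-expiration = e^(−Te/τ) = e^(−1.12/0.5679) = 0.1392 → 13.92%.

13.9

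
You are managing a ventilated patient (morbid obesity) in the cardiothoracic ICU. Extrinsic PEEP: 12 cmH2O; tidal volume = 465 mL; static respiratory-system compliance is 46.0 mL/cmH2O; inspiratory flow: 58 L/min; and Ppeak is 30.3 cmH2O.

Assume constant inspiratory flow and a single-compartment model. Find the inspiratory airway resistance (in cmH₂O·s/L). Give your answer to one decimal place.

8.5

Flow: 58 L/min ÷ 60 = 0.9667 L/s.
Equation of motion (constant flow): PIP = Vt/C + R·V̇ + PEEP.
R·V̇ = PIP − Vt/C − PEEP = 30.3 − 465/46.0 − 12 = 30.3 − 10.109 − 12 = 8.191 cmH2O.
R = 8.191 / 0.9667 = 8.473 cmH2O·s/L.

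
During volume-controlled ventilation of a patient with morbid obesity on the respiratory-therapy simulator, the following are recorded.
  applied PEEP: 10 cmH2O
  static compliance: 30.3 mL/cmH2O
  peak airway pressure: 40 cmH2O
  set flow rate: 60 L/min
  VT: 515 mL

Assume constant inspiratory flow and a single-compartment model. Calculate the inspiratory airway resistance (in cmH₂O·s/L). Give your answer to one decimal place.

Flow: 60 L/min ÷ 60 = 1 L/s.
Equation of motion (constant flow): PIP = Vt/C + R·V̇ + PEEP.
R·V̇ = PIP − Vt/C − PEEP = 40 − 515/30.3 − 10 = 40 − 16.997 − 10 = 13.003 cmH2O.
R = 13.003 / 1 = 13.003 cmH2O·s/L.

13.0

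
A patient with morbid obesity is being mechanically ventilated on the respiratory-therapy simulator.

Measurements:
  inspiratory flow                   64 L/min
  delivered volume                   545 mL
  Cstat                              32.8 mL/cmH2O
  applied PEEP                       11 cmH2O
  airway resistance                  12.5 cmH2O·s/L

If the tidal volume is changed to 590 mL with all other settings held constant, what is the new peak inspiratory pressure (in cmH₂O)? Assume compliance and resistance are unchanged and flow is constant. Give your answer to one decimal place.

Flow: 64 L/min ÷ 60 = 1.0667 L/s.
PIP = Vt/C + R·V̇ + PEEP (constant-flow equation of motion).
Only the elastic term changes: ΔPIP = ΔVt / C = (590 − 545) / 32.8 = 1.372 cmH2O.
Original PIP = 545/32.8 + 12.5×1.0667 + 11 = 40.95 cmH2O; new PIP = 40.95 + (1.372) = 42.322 cmH2O.

42.3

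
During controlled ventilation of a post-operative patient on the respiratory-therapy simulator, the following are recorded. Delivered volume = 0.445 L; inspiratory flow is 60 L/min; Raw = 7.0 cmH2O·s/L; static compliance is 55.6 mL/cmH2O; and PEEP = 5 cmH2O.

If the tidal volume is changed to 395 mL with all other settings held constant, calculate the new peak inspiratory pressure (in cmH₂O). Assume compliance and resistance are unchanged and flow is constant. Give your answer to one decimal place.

Flow: 60 L/min ÷ 60 = 1 L/s.
PIP = Vt/C + R·V̇ + PEEP (constant-flow equation of motion).
Only the elastic term changes: ΔPIP = ΔVt / C = (395 − 445) / 55.6 = -0.8993 cmH2O.
Original PIP = 445/55.6 + 7.0×1 + 5 = 20.004 cmH2O; new PIP = 20.004 + (-0.8993) = 19.105 cmH2O.

19.1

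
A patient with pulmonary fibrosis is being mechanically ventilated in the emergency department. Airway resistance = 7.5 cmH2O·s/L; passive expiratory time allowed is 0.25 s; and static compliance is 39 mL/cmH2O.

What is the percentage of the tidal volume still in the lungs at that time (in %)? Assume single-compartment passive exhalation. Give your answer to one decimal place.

42.5

τ = R × C = 7.5 × 39 mL/cmH2O = 7.5 × 0.039 L/cmH2O = 0.2925 s.
Passive exhalation: V(t)/V₀ = e^(−t/τ) = e^(−0.25/0.2925) = 0.4254.
Fraction remaining = 0.4254 → 42.54%.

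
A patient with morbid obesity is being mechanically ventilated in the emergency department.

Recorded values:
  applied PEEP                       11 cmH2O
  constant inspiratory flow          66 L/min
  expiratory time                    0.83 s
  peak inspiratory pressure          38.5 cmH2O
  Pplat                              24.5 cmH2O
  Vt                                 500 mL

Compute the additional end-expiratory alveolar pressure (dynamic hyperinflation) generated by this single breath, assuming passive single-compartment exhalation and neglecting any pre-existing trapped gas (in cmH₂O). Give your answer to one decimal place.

2.3

Flow: 66 L/min ÷ 60 = 1.1 L/s.
R = (PIP − Pplat)/V̇ = (38.5 − 24.5) / 1.1 = 14.0/1.1 = 12.727 cmH2O·s/L.
C = Vt/(Pplat − PEEP) = 500.0 / (24.5 − 11) = 500.0/13.5 = 37.037 mL/cmH2O.
τ = R × C = 12.727 × 0.03704 L/cmH2O = 0.4714 s.
Fraction remaining = e^(−Te/τ) = e^(−0.83/0.4714) = 0.1719; trapped volume = 500.0 × 0.1719 = 85.95 mL.
Additional alveolar pressure from trapping ≈ V_trapped / C = 85.95 / 37.037 = 2.321 cmH2O.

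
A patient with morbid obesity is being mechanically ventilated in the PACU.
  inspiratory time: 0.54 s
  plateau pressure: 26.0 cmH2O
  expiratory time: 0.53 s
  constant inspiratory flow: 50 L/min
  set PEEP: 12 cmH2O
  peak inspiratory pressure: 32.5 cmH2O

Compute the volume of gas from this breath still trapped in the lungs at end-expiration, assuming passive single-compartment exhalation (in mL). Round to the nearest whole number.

54

Flow: 50 L/min ÷ 60 = 0.8333 L/s.
Vt = flow × Ti = 0.8333 L/s × 0.54 s × 1000 mL/L = 449.98 mL.
R = (PIP − Pplat)/V̇ = (32.5 − 26.0) / 0.8333 = 6.5/0.8333 = 7.8 cmH2O·s/L.
C = Vt/(Pplat − PEEP) = 449.98 / (26.0 − 12) = 449.98/14.0 = 32.141 mL/cmH2O.
τ = R × C = 7.8 × 0.03214 L/cmH2O = 0.2507 s.
Fraction remaining = e^(−Te/τ) = e^(−0.53/0.2507) = 0.1207.
Trapped volume = 449.98 × 0.1207 = 54.313 mL.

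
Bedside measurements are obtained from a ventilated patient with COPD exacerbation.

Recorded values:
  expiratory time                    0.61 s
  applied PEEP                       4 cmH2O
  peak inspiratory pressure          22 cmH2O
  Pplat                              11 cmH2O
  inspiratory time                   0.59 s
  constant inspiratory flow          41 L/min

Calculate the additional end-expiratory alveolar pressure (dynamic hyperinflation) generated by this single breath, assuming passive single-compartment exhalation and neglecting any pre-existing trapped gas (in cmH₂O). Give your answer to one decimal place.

3.6

Flow: 41 L/min ÷ 60 = 0.6833 L/s.
Vt = flow × Ti = 0.6833 L/s × 0.59 s × 1000 mL/L = 403.15 mL.
R = (PIP − Pplat)/V̇ = (22 − 11) / 0.6833 = 11.0/0.6833 = 16.098 cmH2O·s/L.
C = Vt/(Pplat − PEEP) = 403.15 / (11 − 4) = 403.15/7.0 = 57.593 mL/cmH2O.
τ = R × C = 16.098 × 0.05759 L/cmH2O = 0.9271 s.
Fraction remaining = e^(−Te/τ) = e^(−0.61/0.9271) = 0.5179; trapped volume = 403.15 × 0.5179 = 208.79 mL.
Additional alveolar pressure from trapping ≈ V_trapped / C = 208.79 / 57.593 = 3.625 cmH2O.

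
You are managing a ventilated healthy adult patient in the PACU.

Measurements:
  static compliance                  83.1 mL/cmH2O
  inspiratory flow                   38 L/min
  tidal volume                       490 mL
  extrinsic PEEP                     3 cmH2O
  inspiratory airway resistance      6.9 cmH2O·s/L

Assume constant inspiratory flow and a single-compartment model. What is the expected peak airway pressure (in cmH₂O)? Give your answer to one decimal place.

13.3

Flow: 38 L/min ÷ 60 = 0.6333 L/s.
Equation of motion (constant flow): PIP = Vt/C + R·V̇ + PEEP.
PIP = 490/83.1 + 6.9×0.6333 + 3 = 5.897 + 4.37 + 3 = 13.267 cmH2O.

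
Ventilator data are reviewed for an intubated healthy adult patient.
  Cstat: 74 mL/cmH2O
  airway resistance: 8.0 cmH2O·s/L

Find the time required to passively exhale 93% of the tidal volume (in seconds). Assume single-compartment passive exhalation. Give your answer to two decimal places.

τ = R × C = 8.0 × 74 mL/cmH2O = 8.0 × 0.074 L/cmH2O = 0.592 s.
Exhaled fraction f = 1 − e^(−t/τ) → t = −τ·ln(1 − f) = −0.592·ln(0.07) = 1.574 s.

1.57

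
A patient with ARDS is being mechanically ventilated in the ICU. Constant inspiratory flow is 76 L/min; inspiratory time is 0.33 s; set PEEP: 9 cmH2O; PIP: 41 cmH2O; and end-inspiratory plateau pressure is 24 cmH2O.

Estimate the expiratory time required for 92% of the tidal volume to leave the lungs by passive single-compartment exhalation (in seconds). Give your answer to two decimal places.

0.94

Flow: 76 L/min ÷ 60 = 1.2667 L/s.
Vt = flow × Ti = 1.2667 L/s × 0.33 s × 1000 mL/L = 418.01 mL.
R = (PIP − Pplat)/V̇ = (41 − 24) / 1.2667 = 17.0/1.2667 = 13.421 cmH2O·s/L.
C = Vt/(Pplat − PEEP) = 418.01 / (24 − 9) = 418.01/15.0 = 27.867 mL/cmH2O.
τ = R × C = 13.421 × 0.02787 L/cmH2O = 0.374 s.
t = −τ·ln(1 − 0.92) = −0.374·ln(0.08) = 0.9446 s.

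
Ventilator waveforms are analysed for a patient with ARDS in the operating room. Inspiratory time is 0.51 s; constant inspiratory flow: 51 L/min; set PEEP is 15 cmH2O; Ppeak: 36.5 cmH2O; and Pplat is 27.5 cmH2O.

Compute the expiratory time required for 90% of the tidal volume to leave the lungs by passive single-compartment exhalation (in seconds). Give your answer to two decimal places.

0.85

Flow: 51 L/min ÷ 60 = 0.85 L/s.
Vt = flow × Ti = 0.85 L/s × 0.51 s × 1000 mL/L = 433.5 mL.
R = (PIP − Pplat)/V̇ = (36.5 − 27.5) / 0.85 = 9.0/0.85 = 10.588 cmH2O·s/L.
C = Vt/(Pplat − PEEP) = 433.5 / (27.5 − 15) = 433.5/12.5 = 34.68 mL/cmH2O.
τ = R × C = 10.588 × 0.03468 L/cmH2O = 0.3672 s.
t = −τ·ln(1 − 0.90) = −0.3672·ln(0.1) = 0.8455 s.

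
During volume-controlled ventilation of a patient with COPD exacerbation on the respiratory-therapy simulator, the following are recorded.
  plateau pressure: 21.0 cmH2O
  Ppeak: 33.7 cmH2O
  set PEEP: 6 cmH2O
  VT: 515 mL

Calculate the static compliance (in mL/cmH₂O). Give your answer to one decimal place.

34.3

Cstat = Vt / (Pplat − PEEP) = 515 / (21.0 − 6) = 515 / 15.0 = 34.333 mL/cmH2O.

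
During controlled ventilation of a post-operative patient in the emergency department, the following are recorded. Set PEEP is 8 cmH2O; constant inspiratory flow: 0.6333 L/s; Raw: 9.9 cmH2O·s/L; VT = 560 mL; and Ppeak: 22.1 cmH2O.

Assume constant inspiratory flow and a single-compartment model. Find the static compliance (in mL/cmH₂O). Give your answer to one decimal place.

Equation of motion (constant flow): PIP = Vt/C + R·V̇ + PEEP.
Vt/C = PIP − R·V̇ − PEEP = 22.1 − 9.9×0.6333 − 8 = 22.1 − 6.27 − 8 = 7.83 cmH2O.
C = Vt / 7.83 = 560 / 7.83 = 71.52 mL/cmH2O.

71.5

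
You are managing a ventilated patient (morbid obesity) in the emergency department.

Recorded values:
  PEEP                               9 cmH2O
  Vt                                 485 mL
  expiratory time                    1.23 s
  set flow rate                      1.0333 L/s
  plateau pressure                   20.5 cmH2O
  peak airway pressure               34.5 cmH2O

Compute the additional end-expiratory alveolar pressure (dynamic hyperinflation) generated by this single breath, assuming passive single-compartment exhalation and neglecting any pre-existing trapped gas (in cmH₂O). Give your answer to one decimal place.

1.3

R = (PIP − Pplat)/V̇ = (34.5 − 20.5) / 1.0333 = 14.0/1.0333 = 13.549 cmH2O·s/L.
C = Vt/(Pplat − PEEP) = 485.0 / (20.5 − 9) = 485.0/11.5 = 42.174 mL/cmH2O.
τ = R × C = 13.549 × 0.04217 L/cmH2O = 0.5714 s.
Fraction remaining = e^(−Te/τ) = e^(−1.23/0.5714) = 0.1162; trapped volume = 485.0 × 0.1162 = 56.357 mL.
Additional alveolar pressure from trapping ≈ V_trapped / C = 56.357 / 42.174 = 1.336 cmH2O.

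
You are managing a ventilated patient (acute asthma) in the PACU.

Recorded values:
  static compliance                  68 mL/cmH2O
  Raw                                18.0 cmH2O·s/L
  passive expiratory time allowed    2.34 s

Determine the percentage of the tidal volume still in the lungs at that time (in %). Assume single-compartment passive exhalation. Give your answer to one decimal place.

τ = R × C = 18.0 × 68 mL/cmH2O = 18.0 × 0.068 L/cmH2O = 1.224 s.
Passive exhalation: V(t)/V₀ = e^(−t/τ) = e^(−2.34/1.224) = 0.1478.
Fraction remaining = 0.1478 → 14.78%.

14.8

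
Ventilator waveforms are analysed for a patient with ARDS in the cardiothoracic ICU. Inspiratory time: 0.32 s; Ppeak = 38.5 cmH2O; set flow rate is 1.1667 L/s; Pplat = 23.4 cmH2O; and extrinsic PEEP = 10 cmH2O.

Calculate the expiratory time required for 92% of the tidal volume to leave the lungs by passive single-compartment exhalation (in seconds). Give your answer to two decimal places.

0.91

Vt = flow × Ti = 1.1667 L/s × 0.32 s × 1000 mL/L = 373.34 mL.
R = (PIP − Pplat)/V̇ = (38.5 − 23.4) / 1.1667 = 15.1/1.1667 = 12.942 cmH2O·s/L.
C = Vt/(Pplat − PEEP) = 373.34 / (23.4 − 10) = 373.34/13.4 = 27.861 mL/cmH2O.
τ = R × C = 12.942 × 0.02786 L/cmH2O = 0.3606 s.
t = −τ·ln(1 − 0.92) = −0.3606·ln(0.08) = 0.9108 s.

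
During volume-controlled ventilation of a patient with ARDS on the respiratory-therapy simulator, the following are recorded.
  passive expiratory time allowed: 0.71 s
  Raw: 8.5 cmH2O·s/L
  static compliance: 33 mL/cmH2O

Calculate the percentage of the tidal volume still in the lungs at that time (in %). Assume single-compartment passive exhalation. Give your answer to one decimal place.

8.0

τ = R × C = 8.5 × 33 mL/cmH2O = 8.5 × 0.033 L/cmH2O = 0.2805 s.
Passive exhalation: V(t)/V₀ = e^(−t/τ) = e^(−0.71/0.2805) = 0.07956.
Fraction remaining = 0.07956 → 7.956%.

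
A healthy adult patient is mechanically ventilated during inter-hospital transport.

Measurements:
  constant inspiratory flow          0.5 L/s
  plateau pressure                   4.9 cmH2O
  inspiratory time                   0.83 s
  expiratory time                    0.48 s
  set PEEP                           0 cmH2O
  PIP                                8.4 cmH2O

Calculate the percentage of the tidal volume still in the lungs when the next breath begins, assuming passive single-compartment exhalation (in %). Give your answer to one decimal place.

44.5

Vt = flow × Ti = 0.5 L/s × 0.83 s × 1000 mL/L = 415.0 mL.
R = (PIP − Pplat)/V̇ = (8.4 − 4.9) / 0.5 = 3.5/0.5 = 7.0 cmH2O·s/L.
C = Vt/(Pplat − PEEP) = 415.0 / (4.9 − 0) = 415.0/4.9 = 84.694 mL/cmH2O.
τ = R × C = 7.0 × 0.08469 L/cmH2O = 0.5928 s.
Fraction remaining at end-expiration = e^(−Te/τ) = e^(−0.48/0.5928) = 0.445 → 44.5%.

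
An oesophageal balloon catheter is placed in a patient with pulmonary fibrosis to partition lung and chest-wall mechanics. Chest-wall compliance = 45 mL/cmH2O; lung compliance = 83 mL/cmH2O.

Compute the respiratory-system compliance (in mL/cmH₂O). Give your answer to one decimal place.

29.2

Lung and chest wall are elastances in series: 1/Crs = 1/CL + 1/Ccw.
1/Crs = 1/83 + 1/45 = 0.03427.
Crs = 29.18 mL/cmH2O.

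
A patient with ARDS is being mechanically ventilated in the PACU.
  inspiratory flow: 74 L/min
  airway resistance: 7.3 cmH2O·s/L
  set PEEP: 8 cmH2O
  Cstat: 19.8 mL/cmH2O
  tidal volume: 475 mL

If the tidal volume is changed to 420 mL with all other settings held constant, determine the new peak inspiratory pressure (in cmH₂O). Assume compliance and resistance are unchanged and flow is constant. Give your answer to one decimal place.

38.2

Flow: 74 L/min ÷ 60 = 1.2333 L/s.
PIP = Vt/C + R·V̇ + PEEP (constant-flow equation of motion).
Only the elastic term changes: ΔPIP = ΔVt / C = (420 − 475) / 19.8 = -2.778 cmH2O.
Original PIP = 475/19.8 + 7.3×1.2333 + 8 = 40.993 cmH2O; new PIP = 40.993 + (-2.778) = 38.215 cmH2O.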